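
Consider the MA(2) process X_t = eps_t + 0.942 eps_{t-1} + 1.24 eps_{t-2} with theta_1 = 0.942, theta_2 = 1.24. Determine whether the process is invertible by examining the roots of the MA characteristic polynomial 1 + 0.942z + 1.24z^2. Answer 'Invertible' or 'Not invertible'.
\text{Not invertible}

The MA(q) characteristic polynomial is P(z) = 1 + 0.942z + 1.24z^2.
Invertibility requires all roots to lie outside the unit circle, i.e. |z| > 1 for every root.
Set 1 + (0.942) z + (1.24) z^2 = 0, i.e. a z^2 + b z + c = 0 with a = 1.24, b = 0.942, c = 1.
Discriminant D = b^2 - 4ac = (0.942)^2 - 4*(1.24)*1 = 0.887364 - (4.96) = -4.072636.
D < 0, so the roots are the complex-conjugate pair z = (-b +/- i sqrt(-D)) / (2a) = -0.3798 +/- 0.8137i.
For a conjugate pair |z|^2 = z * conj(z) = (product of roots) = c/a = 1/(1.24) = 0.806452, so |z| = sqrt(0.806452) = 0.898 for both roots.
Moduli of all roots: 0.8980, 0.8980.
All moduli strictly greater than 1? No.
Verdict: Not invertible.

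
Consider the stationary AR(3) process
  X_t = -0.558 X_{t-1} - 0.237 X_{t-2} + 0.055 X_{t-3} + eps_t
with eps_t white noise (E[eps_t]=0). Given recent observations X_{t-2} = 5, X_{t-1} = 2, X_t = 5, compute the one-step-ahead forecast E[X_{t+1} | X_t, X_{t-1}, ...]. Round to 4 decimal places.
E[X_{t+1} \mid \mathcal F_t] = -2.9890

For an AR(p) model X_t = c + sum_i phi_i X_{t-i} + eps_t, the
one-step-ahead conditional mean is
  E[X_{t+1} | X_t, ...] = c + sum_i phi_i X_{t+1-i}.
Substitute known values:
  E[X_{t+1} | ...] = (-0.558) * (5) + (-0.237) * (2) + (0.055) * (5)
                   = -2.9890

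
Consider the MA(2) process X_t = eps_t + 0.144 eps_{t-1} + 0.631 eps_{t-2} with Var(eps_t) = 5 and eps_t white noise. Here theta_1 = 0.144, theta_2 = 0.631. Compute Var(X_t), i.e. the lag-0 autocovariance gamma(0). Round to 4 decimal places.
\gamma(0) = 7.0945

For an MA(q) process X_t = eps_t + sum_i theta_i eps_{t-i} with
Var(eps_t) = sigma^2, the variance is
  gamma(0) = sigma^2 * (1 + sum_i theta_i^2).
  sum_i theta_i^2 = (0.144)^2 + (0.631)^2 = 0.020736 + 0.398161 = 0.418897.
  gamma(0) = 5 * (1 + 0.418897) = 5 * 1.418897 = 7.094485, which rounds to 7.0945.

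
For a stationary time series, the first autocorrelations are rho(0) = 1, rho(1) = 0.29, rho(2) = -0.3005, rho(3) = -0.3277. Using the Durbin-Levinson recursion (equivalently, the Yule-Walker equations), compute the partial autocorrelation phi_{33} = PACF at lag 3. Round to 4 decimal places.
\phi_{33} = -0.1089

The PACF at lag k is phi_{kk}, the last component of the solution
to the Yule-Walker system G_k phi = r_k where
  (G_k)_{ij} = rho(|i - j|), (r_k)_i = rho(i), i,j = 1..k.
Equivalently, Durbin-Levinson gives phi_{kk} iteratively:
  phi_{11} = rho(1)
  phi_{kk} = [rho(k) - sum_{j=1..k-1} phi_{k-1,j} rho(k-j)]
            / [1 - sum_{j=1..k-1} phi_{k-1,j} rho(j)],
  phi_{k,j} = phi_{k-1,j} - phi_{kk} phi_{k-1,k-j},  j = 1..k-1.
Step k = 1:
  phi_11 = rho(1) = 0.29.
Step k = 2:
  phi_22 = [rho(2) - phi_11 rho(1)] / [1 - phi_11 rho(1)] = [-0.3005 - (0.29)(0.29)] / [1 - (0.29)(0.29)]
         = -0.3846 / 0.9159 = -0.419915.
  Update: phi_21 = phi_11 - phi_22 phi_11 = 0.29 - (-0.419915)(0.29) = 0.411775.
Step k = 3:
  phi_33 = [rho(3) - phi_21 rho(2) - phi_22 rho(1)] / [1 - phi_21 rho(1) - phi_22 rho(2)]
    numerator   = -0.3277 - (0.411775)(-0.3005) - (-0.419915)(0.29) = -0.08218622
    denominator = 1 - (0.411775)(0.29) - (-0.419915)(-0.3005) = 0.75440075
  phi_33 = -0.08218622 / 0.75440075 = -0.1089.
Therefore phi_{33} = -0.1089.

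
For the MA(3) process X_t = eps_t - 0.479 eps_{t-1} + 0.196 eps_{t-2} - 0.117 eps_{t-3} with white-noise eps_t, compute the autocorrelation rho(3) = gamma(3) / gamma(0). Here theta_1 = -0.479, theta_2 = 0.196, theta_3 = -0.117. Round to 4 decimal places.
\rho(3) = -0.0913

For an MA(q) process with theta_0 = 1, the autocovariance is
  gamma(k) = sigma^2 * sum_{i=0..q-k} theta_i * theta_{i+k},
and rho(k) = gamma(k) / gamma(0). Sigma^2 cancels.
  numerator   = (1)*(-0.117) = -0.117.
  denominator = (1)^2 + (-0.479)^2 + (0.196)^2 + (-0.117)^2 = 1.281546.
  rho(3) = -0.117 / 1.281546 = -0.0913.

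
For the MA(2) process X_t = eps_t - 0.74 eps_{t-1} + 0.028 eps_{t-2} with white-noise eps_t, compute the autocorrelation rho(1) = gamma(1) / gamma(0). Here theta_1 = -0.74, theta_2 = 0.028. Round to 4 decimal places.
\rho(1) = -0.4913

For an MA(q) process with theta_0 = 1, the autocovariance is
  gamma(k) = sigma^2 * sum_{i=0..q-k} theta_i * theta_{i+k},
and rho(k) = gamma(k) / gamma(0). Sigma^2 cancels.
  numerator   = (1)*(-0.74) + (-0.74)*(0.028) = -0.76072.
  denominator = (1)^2 + (-0.74)^2 + (0.028)^2 = 1.548384.
  rho(1) = -0.76072 / 1.548384 = -0.4913.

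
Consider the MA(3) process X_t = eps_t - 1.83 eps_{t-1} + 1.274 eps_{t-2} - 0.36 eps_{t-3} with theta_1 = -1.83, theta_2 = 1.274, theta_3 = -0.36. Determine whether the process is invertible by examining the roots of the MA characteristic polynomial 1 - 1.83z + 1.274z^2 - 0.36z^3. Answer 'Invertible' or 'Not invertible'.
\text{Invertible}

The MA(q) characteristic polynomial is P(z) = 1 - 1.83z + 1.274z^2 - 0.36z^3.
Invertibility requires all roots to lie outside the unit circle, i.e. |z| > 1 for every root.
Degree 3: look for a simple real root z0 first, then factor out (1 - z/z0) and solve the remaining quadratic.
Testing z0 = 1.25: P(1.25) = 1 + (-1.83)(1.25) + (1.274)(1.25)^2 + (-0.36)(1.25)^3
  = 1 + (-2.2875) + (1.990625) + (-0.703125) = 0.  So z_0 = 1.25 is a root, |z_0| = 1.25.
Divide out the factor (1 - 0.8 z) = (1 - z/z0) (since 1/z0 = 0.8):
  P(z) = (1 - 0.8 z)(1 + (-1.03) z + (0.45) z^2)
  [check: z-coef -1.03 - (0.8) = -1.83; z^2-coef 0.45 - (0.8)(-1.03) = 1.274; z^3-coef -(0.8)(0.45) = -0.36.]
Remaining roots from the quadratic factor 1 + (-1.03) z + (0.45) z^2:
  Set 1 + (-1.03) z + (0.45) z^2 = 0, i.e. a z^2 + b z + c = 0 with a = 0.45, b = -1.03, c = 1.
  Discriminant D = b^2 - 4ac = (-1.03)^2 - 4*(0.45)*1 = 1.0609 - (1.8) = -0.7391.
  D < 0, so the roots are the complex-conjugate pair z = (-b +/- i sqrt(-D)) / (2a) = 1.1444 +/- 0.9552i.
  For a conjugate pair |z|^2 = z * conj(z) = (product of roots) = c/a = 1/(0.45) = 2.222222, so |z| = sqrt(2.222222) = 1.4907 for both roots.
Moduli of all roots: 1.2500, 1.4907, 1.4907.
All moduli strictly greater than 1? Yes.
Verdict: Invertible.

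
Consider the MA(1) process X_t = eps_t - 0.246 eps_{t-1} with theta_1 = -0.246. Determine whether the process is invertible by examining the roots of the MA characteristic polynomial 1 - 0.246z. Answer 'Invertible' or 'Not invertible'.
\text{Invertible}

The MA(q) characteristic polynomial is P(z) = 1 - 0.246z.
Invertibility requires all roots to lie outside the unit circle, i.e. |z| > 1 for every root.
This is linear in z: 1 + (-0.246) z = 0  =>  z = -1/(-0.246) = 4.065041,  |z| = 4.065041.
Moduli of all roots: 4.0650.
All moduli strictly greater than 1? Yes.
Verdict: Invertible.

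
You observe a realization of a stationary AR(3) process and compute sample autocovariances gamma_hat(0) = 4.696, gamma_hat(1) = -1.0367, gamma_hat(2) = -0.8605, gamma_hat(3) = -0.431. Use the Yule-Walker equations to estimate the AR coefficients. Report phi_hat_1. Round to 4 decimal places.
\hat\phi_{1} = -0.3280

The Yule-Walker equations for an AR(p) process read, in matrix form,
  Gamma_p phi = r_p,   with   (Gamma_p)_{ij} = gamma(|i - j|),
                       (r_p)_i = gamma(i),   i,j = 1..p.
Substitute the sample gammas (Toeplitz matrix and right-hand side of size 3):
  Gamma_p = [[4.696, -1.0367, -0.8605], [-1.0367, 4.696, -1.0367], [-0.8605, -1.0367, 4.696]]
  r_p     = [-1.0367, -0.8605, -0.431]
Written out (R1..R3):
  (R1) 4.696 phi_1 - 1.0367 phi_2 - 0.8605 phi_3 = -1.0367
  (R2) -1.0367 phi_1 + 4.696 phi_2 - 1.0367 phi_3 = -0.8605
  (R3) -0.8605 phi_1 - 1.0367 phi_2 + 4.696 phi_3 = -0.431
Gaussian elimination:
  R2 <- R2 - (-1.0367/4.696) R1 = R2 - (-0.220762) R1:  4.467136 phi_2 - 1.226666 phi_3 = -1.089364
  R3 <- R3 - (-0.8605/4.696) R1 = R3 - (-0.183241) R1:  -1.226666 phi_2 + 4.538321 phi_3 = -0.620966
  R3 <- R3 - (-1.226666/4.467136) R2 = R3 - (-0.274598) R2:  4.201481 phi_3 = -0.920103
Back-substitution:
  phi_hat_3 = -0.920103 / 4.201481 = -0.218995
  phi_hat_2 = (-1.089364 - (-1.226666)(-0.218995)) / 4.467136 = -0.303997
  phi_hat_1 = (-1.0367 - (-1.0367)(-0.303997) - (-0.8605)(-0.218995)) / 4.696 = -0.328002
So phi_hat = [-0.3280, -0.3040, -0.2190].
Therefore phi_hat_1 = -0.3280.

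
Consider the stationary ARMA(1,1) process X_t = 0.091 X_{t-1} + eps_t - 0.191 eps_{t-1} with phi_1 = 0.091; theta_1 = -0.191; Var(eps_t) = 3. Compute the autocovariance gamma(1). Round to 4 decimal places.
\gamma(1) = -0.2972

Multiply the model equation by X_{t-k} and take expectations. With theta_0 = psi_0 = 1 and psi_j the MA(infinity) weights, this gives
  gamma(k) - sum_i phi_i gamma(k-i) = c_k,
  c_k = sigma^2 * sum_{j=k..q} theta_j psi_{j-k}   (c_k = 0 for k > q),
using gamma(-m) = gamma(m).
psi-weights needed (psi_j = theta_j + sum_i phi_i psi_{j-i}):
  psi_1 = theta_1 + phi_1 = -0.191 + (0.091) = -0.1
Right-hand sides:
  c_0 = sigma^2 (1 + theta_1 psi_1) = 3 * (1 + (-0.191)(-0.1)) = 3 * 1.0191 = 3.0573
  c_1 = sigma^2 theta_1 = 3 * (-0.191) = -0.573
  c_2 = 0
Equations for k = 0 and k = 1 (AR order 1):
  gamma(0) = phi_1 gamma(1) + c_0
  gamma(1) = phi_1 gamma(0) + c_1
Substituting the second into the first: gamma(0) (1 - phi_1^2) = c_0 + phi_1 c_1, so
  gamma(0) = (c_0 + phi_1 c_1) / (1 - phi_1^2) = (3.0573 + (0.091)(-0.573)) / (1 - (0.091)^2) = 3.005157 / 0.991719 = 3.030251.
  gamma(1) = phi_1 gamma(0) + c_1 = (0.091)(3.030251) + (-0.573) = -0.297247.
Therefore gamma(1) = -0.2972 (to 4 decimal places).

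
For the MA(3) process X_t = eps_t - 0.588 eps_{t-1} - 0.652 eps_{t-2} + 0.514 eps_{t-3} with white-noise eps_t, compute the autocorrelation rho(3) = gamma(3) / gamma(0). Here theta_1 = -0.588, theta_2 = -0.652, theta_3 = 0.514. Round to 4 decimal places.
\rho(3) = 0.2526

For an MA(q) process with theta_0 = 1, the autocovariance is
  gamma(k) = sigma^2 * sum_{i=0..q-k} theta_i * theta_{i+k},
and rho(k) = gamma(k) / gamma(0). Sigma^2 cancels.
  numerator   = (1)*(0.514) = 0.514.
  denominator = (1)^2 + (-0.588)^2 + (-0.652)^2 + (0.514)^2 = 2.035044.
  rho(3) = 0.514 / 2.035044 = 0.2526.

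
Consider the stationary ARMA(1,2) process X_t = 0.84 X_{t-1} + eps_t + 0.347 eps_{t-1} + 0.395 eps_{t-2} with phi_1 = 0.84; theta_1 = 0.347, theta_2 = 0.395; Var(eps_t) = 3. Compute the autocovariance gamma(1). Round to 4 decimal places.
\gamma(1) = 25.1061

Multiply the model equation by X_{t-k} and take expectations. With theta_0 = psi_0 = 1 and psi_j the MA(infinity) weights, this gives
  gamma(k) - sum_i phi_i gamma(k-i) = c_k,
  c_k = sigma^2 * sum_{j=k..q} theta_j psi_{j-k}   (c_k = 0 for k > q),
using gamma(-m) = gamma(m).
psi-weights needed (psi_j = theta_j + sum_i phi_i psi_{j-i}):
  psi_1 = theta_1 + phi_1 = 0.347 + (0.84) = 1.187
  psi_2 = theta_2 + phi_1 psi_1 = 0.395 + (0.84)(1.187) = 1.39208
Right-hand sides:
  c_0 = sigma^2 (1 + theta_1 psi_1 + theta_2 psi_2) = 3 * (1 + (0.347)(1.187) + (0.395)(1.39208)) = 3 * 1.961761 = 5.885282
  c_1 = sigma^2 (theta_1 + theta_2 psi_1) = 3 * (0.347 + (0.395)(1.187)) = 2.447595
  c_2 = sigma^2 theta_2 = 3 * (0.395) = 1.185
Equations for k = 0 and k = 1 (AR order 1):
  gamma(0) = phi_1 gamma(1) + c_0
  gamma(1) = phi_1 gamma(0) + c_1
Substituting the second into the first: gamma(0) (1 - phi_1^2) = c_0 + phi_1 c_1, so
  gamma(0) = (c_0 + phi_1 c_1) / (1 - phi_1^2) = (5.885282 + (0.84)(2.447595)) / (1 - (0.84)^2) = 7.941262 / 0.2944 = 26.974394.
  gamma(1) = phi_1 gamma(0) + c_1 = (0.84)(26.974394) + (2.447595) = 25.106086.
Therefore gamma(1) = 25.1061 (to 4 decimal places).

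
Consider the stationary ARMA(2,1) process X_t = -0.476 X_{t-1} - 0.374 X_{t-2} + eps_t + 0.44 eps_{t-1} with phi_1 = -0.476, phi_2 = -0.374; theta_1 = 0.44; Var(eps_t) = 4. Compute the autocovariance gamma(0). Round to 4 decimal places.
\gamma(0) = 4.6968

Multiply the model equation by X_{t-k} and take expectations. With theta_0 = psi_0 = 1 and psi_j the MA(infinity) weights, this gives
  gamma(k) - sum_i phi_i gamma(k-i) = c_k,
  c_k = sigma^2 * sum_{j=k..q} theta_j psi_{j-k}   (c_k = 0 for k > q),
using gamma(-m) = gamma(m).
psi-weights needed (psi_j = theta_j + sum_i phi_i psi_{j-i}):
  psi_1 = theta_1 + phi_1 = 0.44 + (-0.476) = -0.036
Right-hand sides:
  c_0 = sigma^2 (1 + theta_1 psi_1) = 4 * (1 + (0.44)(-0.036)) = 4 * 0.98416 = 3.93664
  c_1 = sigma^2 theta_1 = 4 * (0.44) = 1.76
  c_2 = 0
Equations for k = 0, 1, 2 (AR order 2, c_2 = 0):
  (E0) gamma(0) = phi_1 gamma(1) + phi_2 gamma(2) + c_0
  (E1) gamma(1) = phi_1 gamma(0) + phi_2 gamma(1) + c_1
  (E2) gamma(2) = phi_1 gamma(1) + phi_2 gamma(0)
From (E1): gamma(1) = A gamma(0) + B with
  A = phi_1 / (1 - phi_2) = -0.476 / 1.374 = -0.346434,   B = c_1 / (1 - phi_2) = 1.76 / 1.374 = 1.280932.
Insert (E2) into (E0): gamma(0) (1 - phi_2^2) = phi_1 (1 + phi_2) gamma(1) + c_0.
  phi_1 (1 + phi_2) = (-0.476)(0.626) = -0.297976,   1 - phi_2^2 = 0.860124.
Replace gamma(1) by A gamma(0) + B and collect gamma(0):
  gamma(0) [0.860124 - (-0.297976)(-0.346434)] = (-0.297976)(1.280932) + 3.93664
  gamma(0) * 0.756895 = 3.554953
  gamma(0) = 3.554953 / 0.756895 = 4.696758.
Therefore gamma(0) = 4.6968 (to 4 decimal places).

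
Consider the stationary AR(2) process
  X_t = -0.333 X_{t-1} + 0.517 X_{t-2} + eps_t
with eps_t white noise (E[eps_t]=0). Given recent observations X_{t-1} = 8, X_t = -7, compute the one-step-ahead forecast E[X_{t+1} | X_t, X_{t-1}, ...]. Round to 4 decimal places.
E[X_{t+1} \mid \mathcal F_t] = 6.4670

For an AR(p) model X_t = c + sum_i phi_i X_{t-i} + eps_t, the
one-step-ahead conditional mean is
  E[X_{t+1} | X_t, ...] = c + sum_i phi_i X_{t+1-i}.
Substitute known values:
  E[X_{t+1} | ...] = (-0.333) * (-7) + (0.517) * (8)
                   = 6.4670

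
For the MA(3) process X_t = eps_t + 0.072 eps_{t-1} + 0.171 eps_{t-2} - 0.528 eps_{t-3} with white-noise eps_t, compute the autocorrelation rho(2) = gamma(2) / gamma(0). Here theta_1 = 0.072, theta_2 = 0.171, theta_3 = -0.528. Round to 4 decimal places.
\rho(2) = 0.1013

For an MA(q) process with theta_0 = 1, the autocovariance is
  gamma(k) = sigma^2 * sum_{i=0..q-k} theta_i * theta_{i+k},
and rho(k) = gamma(k) / gamma(0). Sigma^2 cancels.
  numerator   = (1)*(0.171) + (0.072)*(-0.528) = 0.132984.
  denominator = (1)^2 + (0.072)^2 + (0.171)^2 + (-0.528)^2 = 1.313209.
  rho(2) = 0.132984 / 1.313209 = 0.1013.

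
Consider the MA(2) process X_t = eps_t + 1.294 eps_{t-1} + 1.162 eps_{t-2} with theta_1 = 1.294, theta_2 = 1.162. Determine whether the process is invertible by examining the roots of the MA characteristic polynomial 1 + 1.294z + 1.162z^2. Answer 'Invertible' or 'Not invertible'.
\text{Not invertible}

The MA(q) characteristic polynomial is P(z) = 1 + 1.294z + 1.162z^2.
Invertibility requires all roots to lie outside the unit circle, i.e. |z| > 1 for every root.
Set 1 + (1.294) z + (1.162) z^2 = 0, i.e. a z^2 + b z + c = 0 with a = 1.162, b = 1.294, c = 1.
Discriminant D = b^2 - 4ac = (1.294)^2 - 4*(1.162)*1 = 1.674436 - (4.648) = -2.973564.
D < 0, so the roots are the complex-conjugate pair z = (-b +/- i sqrt(-D)) / (2a) = -0.5568 +/- 0.742i.
For a conjugate pair |z|^2 = z * conj(z) = (product of roots) = c/a = 1/(1.162) = 0.860585, so |z| = sqrt(0.860585) = 0.9277 for both roots.
Moduli of all roots: 0.9277, 0.9277.
All moduli strictly greater than 1? No.
Verdict: Not invertible.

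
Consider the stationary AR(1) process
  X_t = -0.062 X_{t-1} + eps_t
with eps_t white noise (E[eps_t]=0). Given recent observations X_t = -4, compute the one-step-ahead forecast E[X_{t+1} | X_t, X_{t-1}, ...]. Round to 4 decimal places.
E[X_{t+1} \mid \mathcal F_t] = 0.2480

For an AR(p) model X_t = c + sum_i phi_i X_{t-i} + eps_t, the
one-step-ahead conditional mean is
  E[X_{t+1} | X_t, ...] = c + sum_i phi_i X_{t+1-i}.
Substitute known values:
  E[X_{t+1} | ...] = (-0.062) * (-4)
                   = 0.2480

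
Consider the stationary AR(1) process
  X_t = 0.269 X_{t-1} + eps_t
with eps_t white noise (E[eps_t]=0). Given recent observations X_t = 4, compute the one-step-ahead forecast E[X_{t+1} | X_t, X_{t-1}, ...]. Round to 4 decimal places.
E[X_{t+1} \mid \mathcal F_t] = 1.0760

For an AR(p) model X_t = c + sum_i phi_i X_{t-i} + eps_t, the
one-step-ahead conditional mean is
  E[X_{t+1} | X_t, ...] = c + sum_i phi_i X_{t+1-i}.
Substitute known values:
  E[X_{t+1} | ...] = (0.269) * (4)
                   = 1.0760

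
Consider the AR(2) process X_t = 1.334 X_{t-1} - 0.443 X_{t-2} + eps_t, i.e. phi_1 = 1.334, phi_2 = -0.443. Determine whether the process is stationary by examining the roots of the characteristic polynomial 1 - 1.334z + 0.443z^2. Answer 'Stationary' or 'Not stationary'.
\text{Stationary}

The AR(p) characteristic polynomial is P(z) = 1 - 1.334z + 0.443z^2.
Stationarity requires all roots to lie outside the unit circle, i.e. |z| > 1 for every root.
Set 1 + (-1.334) z + (0.443) z^2 = 0, i.e. a z^2 + b z + c = 0 with a = 0.443, b = -1.334, c = 1.
Discriminant D = b^2 - 4ac = (-1.334)^2 - 4*(0.443)*1 = 1.779556 - (1.772) = 0.007556.
D >= 0, so the roots are real: z = (-b +/- sqrt(D)) / (2a) = (1.334 +/- 0.086925) / (0.886).
  z_1 = (1.334 + 0.086925) / (0.886) = 1.6038,   |z_1| = 1.6038.
  z_2 = (1.334 - 0.086925) / (0.886) = 1.4075,   |z_2| = 1.4075.
Moduli of all roots: 1.6038, 1.4075.
All moduli strictly greater than 1? Yes.
Verdict: Stationary.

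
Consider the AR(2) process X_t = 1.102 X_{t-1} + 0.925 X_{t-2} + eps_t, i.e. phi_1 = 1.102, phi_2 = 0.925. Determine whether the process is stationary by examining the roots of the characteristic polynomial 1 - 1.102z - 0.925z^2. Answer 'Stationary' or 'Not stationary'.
\text{Not stationary}

The AR(p) characteristic polynomial is P(z) = 1 - 1.102z - 0.925z^2.
Stationarity requires all roots to lie outside the unit circle, i.e. |z| > 1 for every root.
Set 1 + (-1.102) z + (-0.925) z^2 = 0, i.e. a z^2 + b z + c = 0 with a = -0.925, b = -1.102, c = 1.
Discriminant D = b^2 - 4ac = (-1.102)^2 - 4*(-0.925)*1 = 1.214404 - (-3.7) = 4.914404.
D >= 0, so the roots are real: z = (-b +/- sqrt(D)) / (2a) = (1.102 +/- 2.216846) / (-1.85).
  z_1 = (1.102 + 2.216846) / (-1.85) = -1.794,   |z_1| = 1.794.
  z_2 = (1.102 - 2.216846) / (-1.85) = 0.6026,   |z_2| = 0.6026.
Moduli of all roots: 1.7940, 0.6026.
All moduli strictly greater than 1? No.
Verdict: Not stationary.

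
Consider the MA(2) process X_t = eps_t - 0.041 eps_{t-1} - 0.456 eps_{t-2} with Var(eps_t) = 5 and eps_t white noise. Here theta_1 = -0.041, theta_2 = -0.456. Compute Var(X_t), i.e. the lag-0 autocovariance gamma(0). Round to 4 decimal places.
\gamma(0) = 6.0481

For an MA(q) process X_t = eps_t + sum_i theta_i eps_{t-i} with
Var(eps_t) = sigma^2, the variance is
  gamma(0) = sigma^2 * (1 + sum_i theta_i^2).
  sum_i theta_i^2 = (-0.041)^2 + (-0.456)^2 = 0.001681 + 0.207936 = 0.209617.
  gamma(0) = 5 * (1 + 0.209617) = 5 * 1.209617 = 6.048085, which rounds to 6.0481.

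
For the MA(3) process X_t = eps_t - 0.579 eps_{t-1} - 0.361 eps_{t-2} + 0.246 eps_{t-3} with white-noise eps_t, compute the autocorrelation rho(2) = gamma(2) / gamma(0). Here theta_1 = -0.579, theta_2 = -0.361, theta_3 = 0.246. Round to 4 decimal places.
\rho(2) = -0.3299

For an MA(q) process with theta_0 = 1, the autocovariance is
  gamma(k) = sigma^2 * sum_{i=0..q-k} theta_i * theta_{i+k},
and rho(k) = gamma(k) / gamma(0). Sigma^2 cancels.
  numerator   = (1)*(-0.361) + (-0.579)*(0.246) = -0.503434.
  denominator = (1)^2 + (-0.579)^2 + (-0.361)^2 + (0.246)^2 = 1.526078.
  rho(2) = -0.503434 / 1.526078 = -0.3299.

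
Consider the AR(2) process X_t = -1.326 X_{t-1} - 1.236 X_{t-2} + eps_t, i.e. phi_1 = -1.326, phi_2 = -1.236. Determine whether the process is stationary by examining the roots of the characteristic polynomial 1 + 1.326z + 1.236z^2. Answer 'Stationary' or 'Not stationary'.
\text{Not stationary}

The AR(p) characteristic polynomial is P(z) = 1 + 1.326z + 1.236z^2.
Stationarity requires all roots to lie outside the unit circle, i.e. |z| > 1 for every root.
Set 1 + (1.326) z + (1.236) z^2 = 0, i.e. a z^2 + b z + c = 0 with a = 1.236, b = 1.326, c = 1.
Discriminant D = b^2 - 4ac = (1.326)^2 - 4*(1.236)*1 = 1.758276 - (4.944) = -3.185724.
D < 0, so the roots are the complex-conjugate pair z = (-b +/- i sqrt(-D)) / (2a) = -0.5364 +/- 0.722i.
For a conjugate pair |z|^2 = z * conj(z) = (product of roots) = c/a = 1/(1.236) = 0.809061, so |z| = sqrt(0.809061) = 0.8995 for both roots.
Moduli of all roots: 0.8995, 0.8995.
All moduli strictly greater than 1? No.
Verdict: Not stationary.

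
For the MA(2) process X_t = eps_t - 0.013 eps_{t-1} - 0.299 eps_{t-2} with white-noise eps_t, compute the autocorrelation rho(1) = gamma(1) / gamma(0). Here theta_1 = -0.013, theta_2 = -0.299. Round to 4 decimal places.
\rho(1) = -0.0084

For an MA(q) process with theta_0 = 1, the autocovariance is
  gamma(k) = sigma^2 * sum_{i=0..q-k} theta_i * theta_{i+k},
and rho(k) = gamma(k) / gamma(0). Sigma^2 cancels.
  numerator   = (1)*(-0.013) + (-0.013)*(-0.299) = -0.009113.
  denominator = (1)^2 + (-0.013)^2 + (-0.299)^2 = 1.08957.
  rho(1) = -0.009113 / 1.08957 = -0.0084.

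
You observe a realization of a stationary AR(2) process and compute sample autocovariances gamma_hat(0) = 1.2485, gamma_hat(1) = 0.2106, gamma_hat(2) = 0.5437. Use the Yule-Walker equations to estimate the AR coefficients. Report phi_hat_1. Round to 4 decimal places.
\hat\phi_{1} = 0.0980

The Yule-Walker equations for an AR(p) process read, in matrix form,
  Gamma_p phi = r_p,   with   (Gamma_p)_{ij} = gamma(|i - j|),
                       (r_p)_i = gamma(i),   i,j = 1..p.
Substitute the sample gammas (Toeplitz matrix and right-hand side of size 2):
  Gamma_p = [[1.2485, 0.2106], [0.2106, 1.2485]]
  r_p     = [0.2106, 0.5437]
Written out:
  1.2485 phi_1 + 0.2106 phi_2 = 0.2106
  0.2106 phi_1 + 1.2485 phi_2 = 0.5437
Solve by Cramer's rule:
  det = gamma(0)^2 - gamma(1)^2 = (1.2485)^2 - (0.2106)^2 = 1.55875225 - 0.04435236 = 1.51439989
  phi_hat_1 = [gamma(1) gamma(0) - gamma(1) gamma(2)] / det = [(0.2106)(1.2485) - (0.2106)(0.5437)] / 1.51439989 = 0.14843088 / 1.51439989 = 0.098
  phi_hat_2 = [gamma(0) gamma(2) - gamma(1)^2] / det = [(1.2485)(0.5437) - (0.2106)^2] / 1.51439989 = 0.63445709 / 1.51439989 = 0.4189
So phi_hat = [0.0980, 0.4189].
Therefore phi_hat_1 = 0.0980.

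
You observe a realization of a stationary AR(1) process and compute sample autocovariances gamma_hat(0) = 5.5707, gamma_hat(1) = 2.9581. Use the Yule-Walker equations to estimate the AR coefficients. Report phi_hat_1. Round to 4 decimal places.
\hat\phi_{1} = 0.5310

The Yule-Walker equations for an AR(p) process read, in matrix form,
  Gamma_p phi = r_p,   with   (Gamma_p)_{ij} = gamma(|i - j|),
                       (r_p)_i = gamma(i),   i,j = 1..p.
Substitute the sample gammas (Toeplitz matrix and right-hand side of size 1):
  Gamma_p = [[5.5707]]
  r_p     = [2.9581]
With p = 1 this is the single equation gamma(0) phi_1 = gamma(1):
  phi_hat_1 = gamma(1) / gamma(0) = 2.9581 / 5.5707 = 0.5310.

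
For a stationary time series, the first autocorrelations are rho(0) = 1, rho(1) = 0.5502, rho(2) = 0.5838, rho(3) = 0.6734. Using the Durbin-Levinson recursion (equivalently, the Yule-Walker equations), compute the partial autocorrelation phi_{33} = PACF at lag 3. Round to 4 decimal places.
\phi_{33} = 0.4450

The PACF at lag k is phi_{kk}, the last component of the solution
to the Yule-Walker system G_k phi = r_k where
  (G_k)_{ij} = rho(|i - j|), (r_k)_i = rho(i), i,j = 1..k.
Equivalently, Durbin-Levinson gives phi_{kk} iteratively:
  phi_{11} = rho(1)
  phi_{kk} = [rho(k) - sum_{j=1..k-1} phi_{k-1,j} rho(k-j)]
            / [1 - sum_{j=1..k-1} phi_{k-1,j} rho(j)],
  phi_{k,j} = phi_{k-1,j} - phi_{kk} phi_{k-1,k-j},  j = 1..k-1.
Step k = 1:
  phi_11 = rho(1) = 0.5502.
Step k = 2:
  phi_22 = [rho(2) - phi_11 rho(1)] / [1 - phi_11 rho(1)] = [0.5838 - (0.5502)(0.5502)] / [1 - (0.5502)(0.5502)]
         = 0.28107996 / 0.69727996 = 0.403109.
  Update: phi_21 = phi_11 - phi_22 phi_11 = 0.5502 - (0.403109)(0.5502) = 0.328409.
Step k = 3:
  phi_33 = [rho(3) - phi_21 rho(2) - phi_22 rho(1)] / [1 - phi_21 rho(1) - phi_22 rho(2)]
    numerator   = 0.6734 - (0.328409)(0.5838) - (0.403109)(0.5502) = 0.25988396
    denominator = 1 - (0.328409)(0.5502) - (0.403109)(0.5838) = 0.58397404
  phi_33 = 0.25988396 / 0.58397404 = 0.445.
Therefore phi_{33} = 0.4450.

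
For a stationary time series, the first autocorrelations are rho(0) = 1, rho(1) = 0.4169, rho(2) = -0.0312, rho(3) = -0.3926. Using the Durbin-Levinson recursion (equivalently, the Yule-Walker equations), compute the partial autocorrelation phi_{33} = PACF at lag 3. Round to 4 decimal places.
\phi_{33} = -0.3520

The PACF at lag k is phi_{kk}, the last component of the solution
to the Yule-Walker system G_k phi = r_k where
  (G_k)_{ij} = rho(|i - j|), (r_k)_i = rho(i), i,j = 1..k.
Equivalently, Durbin-Levinson gives phi_{kk} iteratively:
  phi_{11} = rho(1)
  phi_{kk} = [rho(k) - sum_{j=1..k-1} phi_{k-1,j} rho(k-j)]
            / [1 - sum_{j=1..k-1} phi_{k-1,j} rho(j)],
  phi_{k,j} = phi_{k-1,j} - phi_{kk} phi_{k-1,k-j},  j = 1..k-1.
Step k = 1:
  phi_11 = rho(1) = 0.4169.
Step k = 2:
  phi_22 = [rho(2) - phi_11 rho(1)] / [1 - phi_11 rho(1)] = [-0.0312 - (0.4169)(0.4169)] / [1 - (0.4169)(0.4169)]
         = -0.20500561 / 0.82619439 = -0.248132.
  Update: phi_21 = phi_11 - phi_22 phi_11 = 0.4169 - (-0.248132)(0.4169) = 0.520346.
Step k = 3:
  phi_33 = [rho(3) - phi_21 rho(2) - phi_22 rho(1)] / [1 - phi_21 rho(1) - phi_22 rho(2)]
    numerator   = -0.3926 - (0.520346)(-0.0312) - (-0.248132)(0.4169) = -0.27291879
    denominator = 1 - (0.520346)(0.4169) - (-0.248132)(-0.0312) = 0.77532585
  phi_33 = -0.27291879 / 0.77532585 = -0.352.
Therefore phi_{33} = -0.3520.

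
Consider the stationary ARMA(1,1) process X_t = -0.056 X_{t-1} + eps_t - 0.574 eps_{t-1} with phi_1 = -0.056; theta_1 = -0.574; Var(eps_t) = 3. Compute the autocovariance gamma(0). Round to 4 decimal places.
\gamma(0) = 4.1944

Multiply the model equation by X_{t-k} and take expectations. With theta_0 = psi_0 = 1 and psi_j the MA(infinity) weights, this gives
  gamma(k) - sum_i phi_i gamma(k-i) = c_k,
  c_k = sigma^2 * sum_{j=k..q} theta_j psi_{j-k}   (c_k = 0 for k > q),
using gamma(-m) = gamma(m).
psi-weights needed (psi_j = theta_j + sum_i phi_i psi_{j-i}):
  psi_1 = theta_1 + phi_1 = -0.574 + (-0.056) = -0.63
Right-hand sides:
  c_0 = sigma^2 (1 + theta_1 psi_1) = 3 * (1 + (-0.574)(-0.63)) = 3 * 1.36162 = 4.08486
  c_1 = sigma^2 theta_1 = 3 * (-0.574) = -1.722
  c_2 = 0
Equations for k = 0 and k = 1 (AR order 1):
  gamma(0) = phi_1 gamma(1) + c_0
  gamma(1) = phi_1 gamma(0) + c_1
Substituting the second into the first: gamma(0) (1 - phi_1^2) = c_0 + phi_1 c_1, so
  gamma(0) = (c_0 + phi_1 c_1) / (1 - phi_1^2) = (4.08486 + (-0.056)(-1.722)) / (1 - (-0.056)^2) = 4.181292 / 0.996864 = 4.194446.
Therefore gamma(0) = 4.1944 (to 4 decimal places).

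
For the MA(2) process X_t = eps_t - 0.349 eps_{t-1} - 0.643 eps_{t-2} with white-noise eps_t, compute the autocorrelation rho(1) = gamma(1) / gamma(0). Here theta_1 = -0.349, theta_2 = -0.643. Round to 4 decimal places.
\rho(1) = -0.0812

For an MA(q) process with theta_0 = 1, the autocovariance is
  gamma(k) = sigma^2 * sum_{i=0..q-k} theta_i * theta_{i+k},
and rho(k) = gamma(k) / gamma(0). Sigma^2 cancels.
  numerator   = (1)*(-0.349) + (-0.349)*(-0.643) = -0.124593.
  denominator = (1)^2 + (-0.349)^2 + (-0.643)^2 = 1.53525.
  rho(1) = -0.124593 / 1.53525 = -0.0812.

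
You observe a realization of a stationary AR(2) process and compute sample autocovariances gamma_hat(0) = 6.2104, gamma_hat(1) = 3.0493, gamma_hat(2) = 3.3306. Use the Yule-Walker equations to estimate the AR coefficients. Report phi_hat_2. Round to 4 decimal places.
\hat\phi_{2} = 0.3890

The Yule-Walker equations for an AR(p) process read, in matrix form,
  Gamma_p phi = r_p,   with   (Gamma_p)_{ij} = gamma(|i - j|),
                       (r_p)_i = gamma(i),   i,j = 1..p.
Substitute the sample gammas (Toeplitz matrix and right-hand side of size 2):
  Gamma_p = [[6.2104, 3.0493], [3.0493, 6.2104]]
  r_p     = [3.0493, 3.3306]
Written out:
  6.2104 phi_1 + 3.0493 phi_2 = 3.0493
  3.0493 phi_1 + 6.2104 phi_2 = 3.3306
Solve by Cramer's rule:
  det = gamma(0)^2 - gamma(1)^2 = (6.2104)^2 - (3.0493)^2 = 38.56906816 - 9.29823049 = 29.27083767
  phi_hat_1 = [gamma(1) gamma(0) - gamma(1) gamma(2)] / det = [(3.0493)(6.2104) - (3.0493)(3.3306)] / 29.27083767 = 8.78137414 / 29.27083767 = 0.3
  phi_hat_2 = [gamma(0) gamma(2) - gamma(1)^2] / det = [(6.2104)(3.3306) - (3.0493)^2] / 29.27083767 = 11.38612775 / 29.27083767 = 0.389
So phi_hat = [0.3000, 0.3890].
Therefore phi_hat_2 = 0.3890.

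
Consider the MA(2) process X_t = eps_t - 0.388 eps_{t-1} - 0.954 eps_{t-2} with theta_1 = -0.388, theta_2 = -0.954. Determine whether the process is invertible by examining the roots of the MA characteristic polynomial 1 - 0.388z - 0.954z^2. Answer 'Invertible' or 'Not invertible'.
\text{Not invertible}

The MA(q) characteristic polynomial is P(z) = 1 - 0.388z - 0.954z^2.
Invertibility requires all roots to lie outside the unit circle, i.e. |z| > 1 for every root.
Set 1 + (-0.388) z + (-0.954) z^2 = 0, i.e. a z^2 + b z + c = 0 with a = -0.954, b = -0.388, c = 1.
Discriminant D = b^2 - 4ac = (-0.388)^2 - 4*(-0.954)*1 = 0.150544 - (-3.816) = 3.966544.
D >= 0, so the roots are real: z = (-b +/- sqrt(D)) / (2a) = (0.388 +/- 1.991618) / (-1.908).
  z_1 = (0.388 + 1.991618) / (-1.908) = -1.2472,   |z_1| = 1.2472.
  z_2 = (0.388 - 1.991618) / (-1.908) = 0.8405,   |z_2| = 0.8405.
Moduli of all roots: 1.2472, 0.8405.
All moduli strictly greater than 1? No.
Verdict: Not invertible.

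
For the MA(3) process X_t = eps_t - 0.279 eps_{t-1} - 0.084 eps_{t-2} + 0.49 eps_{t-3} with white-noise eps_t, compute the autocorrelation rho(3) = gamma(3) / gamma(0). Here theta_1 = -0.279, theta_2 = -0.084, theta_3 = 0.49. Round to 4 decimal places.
\rho(3) = 0.3698

For an MA(q) process with theta_0 = 1, the autocovariance is
  gamma(k) = sigma^2 * sum_{i=0..q-k} theta_i * theta_{i+k},
and rho(k) = gamma(k) / gamma(0). Sigma^2 cancels.
  numerator   = (1)*(0.49) = 0.49.
  denominator = (1)^2 + (-0.279)^2 + (-0.084)^2 + (0.49)^2 = 1.324997.
  rho(3) = 0.49 / 1.324997 = 0.3698.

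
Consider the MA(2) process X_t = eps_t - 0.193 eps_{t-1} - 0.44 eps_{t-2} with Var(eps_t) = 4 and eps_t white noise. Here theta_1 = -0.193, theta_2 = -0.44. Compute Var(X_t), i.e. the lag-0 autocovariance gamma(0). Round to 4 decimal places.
\gamma(0) = 4.9234

For an MA(q) process X_t = eps_t + sum_i theta_i eps_{t-i} with
Var(eps_t) = sigma^2, the variance is
  gamma(0) = sigma^2 * (1 + sum_i theta_i^2).
  sum_i theta_i^2 = (-0.193)^2 + (-0.44)^2 = 0.037249 + 0.1936 = 0.230849.
  gamma(0) = 4 * (1 + 0.230849) = 4 * 1.230849 = 4.923396, which rounds to 4.9234.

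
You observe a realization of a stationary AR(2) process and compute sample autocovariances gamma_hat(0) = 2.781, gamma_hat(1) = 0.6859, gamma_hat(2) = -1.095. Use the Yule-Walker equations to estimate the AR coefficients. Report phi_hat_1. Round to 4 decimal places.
\hat\phi_{1} = 0.3660

The Yule-Walker equations for an AR(p) process read, in matrix form,
  Gamma_p phi = r_p,   with   (Gamma_p)_{ij} = gamma(|i - j|),
                       (r_p)_i = gamma(i),   i,j = 1..p.
Substitute the sample gammas (Toeplitz matrix and right-hand side of size 2):
  Gamma_p = [[2.781, 0.6859], [0.6859, 2.781]]
  r_p     = [0.6859, -1.095]
Written out:
  2.781 phi_1 + 0.6859 phi_2 = 0.6859
  0.6859 phi_1 + 2.781 phi_2 = -1.095
Solve by Cramer's rule:
  det = gamma(0)^2 - gamma(1)^2 = (2.781)^2 - (0.6859)^2 = 7.733961 - 0.47045881 = 7.26350219
  phi_hat_1 = [gamma(1) gamma(0) - gamma(1) gamma(2)] / det = [(0.6859)(2.781) - (0.6859)(-1.095)] / 7.26350219 = 2.6585484 / 7.26350219 = 0.366
  phi_hat_2 = [gamma(0) gamma(2) - gamma(1)^2] / det = [(2.781)(-1.095) - (0.6859)^2] / 7.26350219 = -3.51565381 / 7.26350219 = -0.484
So phi_hat = [0.3660, -0.4840].
Therefore phi_hat_1 = 0.3660.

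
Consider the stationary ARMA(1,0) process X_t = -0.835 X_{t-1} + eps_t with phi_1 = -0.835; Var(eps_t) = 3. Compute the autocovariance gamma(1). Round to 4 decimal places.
\gamma(1) = -8.2735

Multiply the model equation by X_{t-k} and take expectations. With theta_0 = psi_0 = 1 and psi_j the MA(infinity) weights, this gives
  gamma(k) - sum_i phi_i gamma(k-i) = c_k,
  c_k = sigma^2 * sum_{j=k..q} theta_j psi_{j-k}   (c_k = 0 for k > q),
using gamma(-m) = gamma(m).
Pure AR (q = 0): c_0 = sigma^2 = 3, c_k = 0 for k >= 1.
Equations for k = 0 and k = 1 (AR order 1):
  gamma(0) = phi_1 gamma(1) + c_0
  gamma(1) = phi_1 gamma(0) + c_1
Substituting the second into the first: gamma(0) (1 - phi_1^2) = c_0 + phi_1 c_1, so
  gamma(0) = c_0 / (1 - phi_1^2) = 3 / (1 - (-0.835)^2) = 3 / 0.302775 = 9.908348.
  gamma(1) = phi_1 gamma(0) = (-0.835)(9.908348) = -8.27347.
Therefore gamma(1) = -8.2735 (to 4 decimal places).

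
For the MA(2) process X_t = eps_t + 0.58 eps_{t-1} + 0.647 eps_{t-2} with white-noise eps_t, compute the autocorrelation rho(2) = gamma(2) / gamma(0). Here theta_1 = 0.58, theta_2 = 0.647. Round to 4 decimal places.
\rho(2) = 0.3687

For an MA(q) process with theta_0 = 1, the autocovariance is
  gamma(k) = sigma^2 * sum_{i=0..q-k} theta_i * theta_{i+k},
and rho(k) = gamma(k) / gamma(0). Sigma^2 cancels.
  numerator   = (1)*(0.647) = 0.647.
  denominator = (1)^2 + (0.58)^2 + (0.647)^2 = 1.755009.
  rho(2) = 0.647 / 1.755009 = 0.3687.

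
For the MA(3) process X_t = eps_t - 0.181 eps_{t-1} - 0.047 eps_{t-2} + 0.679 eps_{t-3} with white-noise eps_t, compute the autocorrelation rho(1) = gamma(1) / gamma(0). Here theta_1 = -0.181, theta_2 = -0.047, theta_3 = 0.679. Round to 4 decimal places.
\rho(1) = -0.1366

For an MA(q) process with theta_0 = 1, the autocovariance is
  gamma(k) = sigma^2 * sum_{i=0..q-k} theta_i * theta_{i+k},
and rho(k) = gamma(k) / gamma(0). Sigma^2 cancels.
  numerator   = (1)*(-0.181) + (-0.181)*(-0.047) + (-0.047)*(0.679) = -0.204406.
  denominator = (1)^2 + (-0.181)^2 + (-0.047)^2 + (0.679)^2 = 1.496011.
  rho(1) = -0.204406 / 1.496011 = -0.1366.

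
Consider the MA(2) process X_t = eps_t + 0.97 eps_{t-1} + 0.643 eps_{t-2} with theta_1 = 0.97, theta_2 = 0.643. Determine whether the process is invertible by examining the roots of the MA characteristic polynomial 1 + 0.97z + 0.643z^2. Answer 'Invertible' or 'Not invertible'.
\text{Invertible}

The MA(q) characteristic polynomial is P(z) = 1 + 0.97z + 0.643z^2.
Invertibility requires all roots to lie outside the unit circle, i.e. |z| > 1 for every root.
Set 1 + (0.97) z + (0.643) z^2 = 0, i.e. a z^2 + b z + c = 0 with a = 0.643, b = 0.97, c = 1.
Discriminant D = b^2 - 4ac = (0.97)^2 - 4*(0.643)*1 = 0.9409 - (2.572) = -1.6311.
D < 0, so the roots are the complex-conjugate pair z = (-b +/- i sqrt(-D)) / (2a) = -0.7543 +/- 0.9931i.
For a conjugate pair |z|^2 = z * conj(z) = (product of roots) = c/a = 1/(0.643) = 1.55521, so |z| = sqrt(1.55521) = 1.2471 for both roots.
Moduli of all roots: 1.2471, 1.2471.
All moduli strictly greater than 1? Yes.
Verdict: Invertible.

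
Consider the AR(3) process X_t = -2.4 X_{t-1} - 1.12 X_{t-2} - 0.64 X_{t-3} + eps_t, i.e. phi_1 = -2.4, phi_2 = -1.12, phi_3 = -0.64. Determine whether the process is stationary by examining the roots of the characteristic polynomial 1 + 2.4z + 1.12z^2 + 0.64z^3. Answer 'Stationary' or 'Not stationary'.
\text{Not stationary}

The AR(p) characteristic polynomial is P(z) = 1 + 2.4z + 1.12z^2 + 0.64z^3.
Stationarity requires all roots to lie outside the unit circle, i.e. |z| > 1 for every root.
Degree 3: look for a simple real root z0 first, then factor out (1 - z/z0) and solve the remaining quadratic.
Testing z0 = -0.5: P(-0.5) = 1 + (2.4)(-0.5) + (1.12)(-0.5)^2 + (0.64)(-0.5)^3
  = 1 + (-1.2) + (0.28) + (-0.08) = 0.  So z_0 = -0.5 is a root, |z_0| = 0.5.
Divide out the factor (1 + 2 z) = (1 - z/z0) (since 1/z0 = -2):
  P(z) = (1 + 2 z)(1 + (0.4) z + (0.32) z^2)
  [check: z-coef 0.4 - (-2) = 2.4; z^2-coef 0.32 - (-2)(0.4) = 1.12; z^3-coef -(-2)(0.32) = 0.64.]
Remaining roots from the quadratic factor 1 + (0.4) z + (0.32) z^2:
  Set 1 + (0.4) z + (0.32) z^2 = 0, i.e. a z^2 + b z + c = 0 with a = 0.32, b = 0.4, c = 1.
  Discriminant D = b^2 - 4ac = (0.4)^2 - 4*(0.32)*1 = 0.16 - (1.28) = -1.12.
  D < 0, so the roots are the complex-conjugate pair z = (-b +/- i sqrt(-D)) / (2a) = -0.625 +/- 1.6536i.
  For a conjugate pair |z|^2 = z * conj(z) = (product of roots) = c/a = 1/(0.32) = 3.125, so |z| = sqrt(3.125) = 1.7678 for both roots.
Moduli of all roots: 0.5000, 1.7678, 1.7678.
All moduli strictly greater than 1? No.
Verdict: Not stationary.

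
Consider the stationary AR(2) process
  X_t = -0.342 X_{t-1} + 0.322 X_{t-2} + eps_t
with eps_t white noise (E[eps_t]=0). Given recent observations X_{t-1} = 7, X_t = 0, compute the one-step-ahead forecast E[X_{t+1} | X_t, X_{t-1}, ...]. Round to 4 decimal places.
E[X_{t+1} \mid \mathcal F_t] = 2.2540

For an AR(p) model X_t = c + sum_i phi_i X_{t-i} + eps_t, the
one-step-ahead conditional mean is
  E[X_{t+1} | X_t, ...] = c + sum_i phi_i X_{t+1-i}.
Substitute known values:
  E[X_{t+1} | ...] = (-0.342) * (0) + (0.322) * (7)
                   = 2.2540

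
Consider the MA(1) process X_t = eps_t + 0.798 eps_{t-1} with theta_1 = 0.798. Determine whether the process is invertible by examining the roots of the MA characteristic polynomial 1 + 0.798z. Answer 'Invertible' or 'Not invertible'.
\text{Invertible}

The MA(q) characteristic polynomial is P(z) = 1 + 0.798z.
Invertibility requires all roots to lie outside the unit circle, i.e. |z| > 1 for every root.
This is linear in z: 1 + (0.798) z = 0  =>  z = -1/(0.798) = -1.253133,  |z| = 1.253133.
Moduli of all roots: 1.2531.
All moduli strictly greater than 1? Yes.
Verdict: Invertible.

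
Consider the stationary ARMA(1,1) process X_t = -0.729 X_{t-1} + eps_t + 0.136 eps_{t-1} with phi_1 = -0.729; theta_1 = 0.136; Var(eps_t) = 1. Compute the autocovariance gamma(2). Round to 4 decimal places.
\gamma(2) = 0.8311

Multiply the model equation by X_{t-k} and take expectations. With theta_0 = psi_0 = 1 and psi_j the MA(infinity) weights, this gives
  gamma(k) - sum_i phi_i gamma(k-i) = c_k,
  c_k = sigma^2 * sum_{j=k..q} theta_j psi_{j-k}   (c_k = 0 for k > q),
using gamma(-m) = gamma(m).
psi-weights needed (psi_j = theta_j + sum_i phi_i psi_{j-i}):
  psi_1 = theta_1 + phi_1 = 0.136 + (-0.729) = -0.593
Right-hand sides:
  c_0 = sigma^2 (1 + theta_1 psi_1) = 1 * (1 + (0.136)(-0.593)) = 1 * 0.919352 = 0.919352
  c_1 = sigma^2 theta_1 = 1 * (0.136) = 0.136
  c_2 = 0
Equations for k = 0 and k = 1 (AR order 1):
  gamma(0) = phi_1 gamma(1) + c_0
  gamma(1) = phi_1 gamma(0) + c_1
Substituting the second into the first: gamma(0) (1 - phi_1^2) = c_0 + phi_1 c_1, so
  gamma(0) = (c_0 + phi_1 c_1) / (1 - phi_1^2) = (0.919352 + (-0.729)(0.136)) / (1 - (-0.729)^2) = 0.820208 / 0.468559 = 1.75049.
  gamma(1) = phi_1 gamma(0) + c_1 = (-0.729)(1.75049) + (0.136) = -1.140107.
For k = 2 (> q): gamma(2) = phi_1 gamma(1) = (-0.729)(-1.140107) = 0.831138.
Therefore gamma(2) = 0.8311 (to 4 decimal places).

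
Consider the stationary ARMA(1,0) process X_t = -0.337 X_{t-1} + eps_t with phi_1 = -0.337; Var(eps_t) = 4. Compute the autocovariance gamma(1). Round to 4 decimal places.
\gamma(1) = -1.5207

Multiply the model equation by X_{t-k} and take expectations. With theta_0 = psi_0 = 1 and psi_j the MA(infinity) weights, this gives
  gamma(k) - sum_i phi_i gamma(k-i) = c_k,
  c_k = sigma^2 * sum_{j=k..q} theta_j psi_{j-k}   (c_k = 0 for k > q),
using gamma(-m) = gamma(m).
Pure AR (q = 0): c_0 = sigma^2 = 4, c_k = 0 for k >= 1.
Equations for k = 0 and k = 1 (AR order 1):
  gamma(0) = phi_1 gamma(1) + c_0
  gamma(1) = phi_1 gamma(0) + c_1
Substituting the second into the first: gamma(0) (1 - phi_1^2) = c_0 + phi_1 c_1, so
  gamma(0) = c_0 / (1 - phi_1^2) = 4 / (1 - (-0.337)^2) = 4 / 0.886431 = 4.512478.
  gamma(1) = phi_1 gamma(0) = (-0.337)(4.512478) = -1.520705.
Therefore gamma(1) = -1.5207 (to 4 decimal places).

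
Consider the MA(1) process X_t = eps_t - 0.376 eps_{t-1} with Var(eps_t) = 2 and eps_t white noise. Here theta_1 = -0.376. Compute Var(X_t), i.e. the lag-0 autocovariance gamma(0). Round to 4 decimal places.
\gamma(0) = 2.2828

For an MA(q) process X_t = eps_t + sum_i theta_i eps_{t-i} with
Var(eps_t) = sigma^2, the variance is
  gamma(0) = sigma^2 * (1 + sum_i theta_i^2).
  sum_i theta_i^2 = (-0.376)^2 = 0.141376.
  gamma(0) = 2 * (1 + 0.141376) = 2 * 1.141376 = 2.282752, which rounds to 2.2828.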